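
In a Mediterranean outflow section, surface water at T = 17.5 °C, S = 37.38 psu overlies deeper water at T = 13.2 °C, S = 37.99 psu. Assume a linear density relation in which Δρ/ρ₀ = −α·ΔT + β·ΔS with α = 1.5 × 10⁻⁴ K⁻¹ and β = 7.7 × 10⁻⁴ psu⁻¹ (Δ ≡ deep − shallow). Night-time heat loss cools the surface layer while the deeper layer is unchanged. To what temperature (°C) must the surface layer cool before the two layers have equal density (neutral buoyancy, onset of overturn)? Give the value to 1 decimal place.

10.1 °C

Neutral buoyancy requires Δρ = 0, i.e. −α(T_deep − T_surf′) + β(S_deep − S_surf) = 0.
T_surf′ = T_deep − (β/α)·ΔS = 13.2 − (7.7 × 10⁻⁴/1.5 × 10⁻⁴)·(+0.61) = 10.069 °C.
Cooling required: 17.5 − (10.069) = 7.431 °C.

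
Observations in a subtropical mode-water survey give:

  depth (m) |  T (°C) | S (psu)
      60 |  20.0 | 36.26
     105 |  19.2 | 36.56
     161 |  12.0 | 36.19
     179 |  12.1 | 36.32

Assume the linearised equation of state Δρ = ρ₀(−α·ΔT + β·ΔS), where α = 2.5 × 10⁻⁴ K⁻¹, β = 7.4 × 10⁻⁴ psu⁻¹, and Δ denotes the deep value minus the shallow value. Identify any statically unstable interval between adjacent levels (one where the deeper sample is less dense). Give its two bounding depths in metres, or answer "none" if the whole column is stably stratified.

none

Evaluate Δρ/ρ₀ = −αΔT + βΔS across each adjacent pair:
  60–105 m: −αΔT+βΔS = −(2.5 × 10⁻⁴)(-0.8)+(7.4 × 10⁻⁴)(+0.30) = 4.2 × 10⁻⁴ → stable
  105–161 m: −αΔT+βΔS = −(2.5 × 10⁻⁴)(-7.2)+(7.4 × 10⁻⁴)(-0.37) = 1.5 × 10⁻³ → stable
  161–179 m: −αΔT+βΔS = −(2.5 × 10⁻⁴)(+0.1)+(7.4 × 10⁻⁴)(+0.13) = 7.1 × 10⁻⁵ → stable
Every interval has Δρ > 0: the column is stably stratified throughout.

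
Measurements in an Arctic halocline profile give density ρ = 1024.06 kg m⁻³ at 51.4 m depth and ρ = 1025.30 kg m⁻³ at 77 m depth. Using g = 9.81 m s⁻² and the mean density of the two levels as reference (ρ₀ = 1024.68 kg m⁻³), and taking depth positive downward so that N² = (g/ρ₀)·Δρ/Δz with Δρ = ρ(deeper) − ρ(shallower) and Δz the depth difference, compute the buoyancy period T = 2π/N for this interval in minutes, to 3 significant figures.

Δρ = 1025.30 − 1024.06 = 1.24 kg m⁻³ over Δz = 77 − 51.4 = 25.6 m.
N² = (9.81/1024.68) × (1.24/25.6) = 4.6373 × 10⁻⁴ s⁻².
N = √(4.6373 × 10⁻⁴) = 0.021534 rad s⁻¹, so T = 2π/N = 291.78 s = 4.8630 min ≈ 4.86 min.

4.86 min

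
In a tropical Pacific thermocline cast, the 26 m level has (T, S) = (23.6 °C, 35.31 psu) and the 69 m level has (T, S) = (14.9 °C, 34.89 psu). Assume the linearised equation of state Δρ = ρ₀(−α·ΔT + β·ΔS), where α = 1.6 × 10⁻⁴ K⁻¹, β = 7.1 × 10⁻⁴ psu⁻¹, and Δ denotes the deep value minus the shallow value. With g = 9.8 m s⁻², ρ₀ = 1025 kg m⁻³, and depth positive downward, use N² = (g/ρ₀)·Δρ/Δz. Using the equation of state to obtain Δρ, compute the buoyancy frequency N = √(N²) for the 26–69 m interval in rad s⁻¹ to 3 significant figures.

ΔT = -8.7 K, ΔS = -0.42 psu (deep − shallow).
Δρ/ρ₀ = −αΔT + βΔS = 1.392 × 10⁻³ − 2.982 × 10⁻⁴ = 1.0938 × 10⁻³, so Δρ ≈ 1.121 kg m⁻³.
N² = (g/ρ₀)·Δρ/Δz = g·(Δρ/ρ₀)/Δz = 9.8 × 1.0938 × 10⁻³ / 43 = 2.4928 × 10⁻⁴ s⁻².
N = √(2.4928 × 10⁻⁴) = 0.015789 rad s⁻¹ ≈ 0.0158 rad s⁻¹.

0.0158 rad s⁻¹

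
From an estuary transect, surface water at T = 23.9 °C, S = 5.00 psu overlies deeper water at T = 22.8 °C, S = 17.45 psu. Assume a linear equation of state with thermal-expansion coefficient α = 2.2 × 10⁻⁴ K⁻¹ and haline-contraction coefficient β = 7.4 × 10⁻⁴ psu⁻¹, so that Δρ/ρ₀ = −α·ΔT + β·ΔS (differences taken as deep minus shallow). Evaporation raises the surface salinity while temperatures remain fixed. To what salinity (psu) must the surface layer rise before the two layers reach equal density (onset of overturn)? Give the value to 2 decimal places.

Neutral buoyancy requires −α(T_deep − T_surf) + β(S_deep − S_surf′) = 0.
S_surf′ = S_deep − (α/β)·ΔT = 17.45 − (2.2 × 10⁻⁴/7.4 × 10⁻⁴)·(-1.1) = 17.7770 psu.
Increase required: 17.7770 − 5.00 = 12.7770 psu.

17.78 psu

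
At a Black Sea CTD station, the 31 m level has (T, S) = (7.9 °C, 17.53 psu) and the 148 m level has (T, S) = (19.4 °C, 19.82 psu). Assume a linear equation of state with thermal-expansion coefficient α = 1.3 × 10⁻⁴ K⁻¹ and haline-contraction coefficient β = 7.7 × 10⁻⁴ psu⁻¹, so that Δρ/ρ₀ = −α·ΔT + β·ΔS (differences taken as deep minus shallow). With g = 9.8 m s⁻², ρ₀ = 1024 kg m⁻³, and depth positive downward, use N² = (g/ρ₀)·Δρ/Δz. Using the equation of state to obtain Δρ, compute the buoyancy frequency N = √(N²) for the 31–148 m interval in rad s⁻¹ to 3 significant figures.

4.74 × 10⁻³ rad s⁻¹

ΔT = +11.5 K, ΔS = +2.29 psu (deep − shallow).
Δρ/ρ₀ = −αΔT + βΔS = -1.495 × 10⁻³ + 1.7633 × 10⁻³ = 2.683 × 10⁻⁴, so Δρ ≈ 0.2747 kg m⁻³.
N² = (g/ρ₀)·Δρ/Δz = g·(Δρ/ρ₀)/Δz = 9.8 × 2.683 × 10⁻⁴ / 117 = 2.2473 × 10⁻⁵ s⁻².
N = √(2.2473 × 10⁻⁵) = 4.7406 × 10⁻³ rad s⁻¹ ≈ 4.74 × 10⁻³ rad s⁻¹.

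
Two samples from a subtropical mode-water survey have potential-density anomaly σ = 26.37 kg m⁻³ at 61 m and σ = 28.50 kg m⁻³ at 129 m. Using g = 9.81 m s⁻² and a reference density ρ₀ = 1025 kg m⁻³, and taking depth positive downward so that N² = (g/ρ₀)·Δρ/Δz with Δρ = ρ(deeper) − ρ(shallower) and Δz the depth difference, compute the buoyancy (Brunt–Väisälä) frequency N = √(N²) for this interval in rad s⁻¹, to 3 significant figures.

0.0173 rad s⁻¹

Δρ = 1028.50 − 1026.37 = 2.13 kg m⁻³ over Δz = 129 − 61 = 68 m.
N² = (9.81/1025) × (2.13/68) = 2.9979 × 10⁻⁴ s⁻².
N = √(2.9979 × 10⁻⁴) = 0.017314 rad s⁻¹ ≈ 0.0173 rad s⁻¹.
A positive N² confirms static stability across the interval.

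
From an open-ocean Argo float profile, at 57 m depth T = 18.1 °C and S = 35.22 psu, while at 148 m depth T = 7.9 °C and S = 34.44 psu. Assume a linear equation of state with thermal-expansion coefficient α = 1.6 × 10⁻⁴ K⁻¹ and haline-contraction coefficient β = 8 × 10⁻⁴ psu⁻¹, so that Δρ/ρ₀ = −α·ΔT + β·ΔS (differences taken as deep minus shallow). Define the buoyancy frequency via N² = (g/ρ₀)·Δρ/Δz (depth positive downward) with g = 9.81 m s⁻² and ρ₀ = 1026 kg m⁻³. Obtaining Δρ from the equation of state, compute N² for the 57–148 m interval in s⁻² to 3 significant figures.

1.09 × 10⁻⁴ s⁻²

ΔT = -10.2 K, ΔS = -0.78 psu (deep − shallow).
Δρ/ρ₀ = −αΔT + βΔS = 1.632 × 10⁻³ − 6.24 × 10⁻⁴ = 1.008 × 10⁻³, so Δρ ≈ 1.034 kg m⁻³.
N² = (g/ρ₀)·Δρ/Δz = g·(Δρ/ρ₀)/Δz = 9.81 × 1.008 × 10⁻³ / 91 = 1.0866 × 10⁻⁴ s⁻² ≈ 1.09 × 10⁻⁴ s⁻².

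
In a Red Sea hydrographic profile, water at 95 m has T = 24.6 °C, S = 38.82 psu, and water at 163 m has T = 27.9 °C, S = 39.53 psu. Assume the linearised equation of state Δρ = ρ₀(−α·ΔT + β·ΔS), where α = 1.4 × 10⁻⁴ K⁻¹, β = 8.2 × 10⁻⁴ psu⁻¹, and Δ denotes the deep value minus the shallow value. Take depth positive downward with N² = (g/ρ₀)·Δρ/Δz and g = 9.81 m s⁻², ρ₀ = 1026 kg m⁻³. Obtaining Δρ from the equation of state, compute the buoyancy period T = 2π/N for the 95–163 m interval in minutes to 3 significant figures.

25.1 min

ΔT = +3.3 K, ΔS = +0.71 psu (deep − shallow).
Δρ/ρ₀ = −αΔT + βΔS = -4.62 × 10⁻⁴ + 5.822 × 10⁻⁴ = 1.202 × 10⁻⁴, so Δρ ≈ 0.1233 kg m⁻³.
N² = (g/ρ₀)·Δρ/Δz = g·(Δρ/ρ₀)/Δz = 9.81 × 1.202 × 10⁻⁴ / 68 = 1.7341 × 10⁻⁵ s⁻².
N = √(1.7341 × 10⁻⁵) = 4.1643 × 10⁻³ rad s⁻¹ → T = 2π/N = 1.5088 × 10³ s = 25.147 min ≈ 25.1 min.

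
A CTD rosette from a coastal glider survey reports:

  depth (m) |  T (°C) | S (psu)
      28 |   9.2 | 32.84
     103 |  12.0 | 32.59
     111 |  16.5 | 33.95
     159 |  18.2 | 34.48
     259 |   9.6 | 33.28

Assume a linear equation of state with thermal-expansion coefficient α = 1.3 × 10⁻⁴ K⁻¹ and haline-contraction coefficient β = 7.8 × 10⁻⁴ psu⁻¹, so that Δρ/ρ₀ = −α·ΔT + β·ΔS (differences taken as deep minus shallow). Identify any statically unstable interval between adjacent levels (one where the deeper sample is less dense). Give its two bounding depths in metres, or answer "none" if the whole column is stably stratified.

28–103 m

Evaluate Δρ/ρ₀ = −αΔT + βΔS across each adjacent pair:
  28–103 m: −αΔT+βΔS = −(1.3 × 10⁻⁴)(+2.8)+(7.8 × 10⁻⁴)(-0.25) = -5.6 × 10⁻⁴ → UNSTABLE
  103–111 m: −αΔT+βΔS = −(1.3 × 10⁻⁴)(+4.5)+(7.8 × 10⁻⁴)(+1.36) = 4.8 × 10⁻⁴ → stable
  111–159 m: −αΔT+βΔS = −(1.3 × 10⁻⁴)(+1.7)+(7.8 × 10⁻⁴)(+0.53) = 1.9 × 10⁻⁴ → stable
  159–259 m: −αΔT+βΔS = −(1.3 × 10⁻⁴)(-8.6)+(7.8 × 10⁻⁴)(-1.20) = 1.8 × 10⁻⁴ → stable
The 28–103 m interval has Δρ < 0: lighter water underlies denser water.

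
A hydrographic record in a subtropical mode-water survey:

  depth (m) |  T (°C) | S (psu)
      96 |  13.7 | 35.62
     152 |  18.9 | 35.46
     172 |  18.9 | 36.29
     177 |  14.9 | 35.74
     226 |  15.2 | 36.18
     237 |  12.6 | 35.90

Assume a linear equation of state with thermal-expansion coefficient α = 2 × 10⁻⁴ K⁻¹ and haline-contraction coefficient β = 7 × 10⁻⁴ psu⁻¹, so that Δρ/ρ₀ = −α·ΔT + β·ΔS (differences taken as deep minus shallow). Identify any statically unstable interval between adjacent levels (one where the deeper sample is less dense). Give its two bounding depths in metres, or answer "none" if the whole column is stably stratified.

Evaluate Δρ/ρ₀ = −αΔT + βΔS across each adjacent pair:
  96–152 m: −αΔT+βΔS = −(2 × 10⁻⁴)(+5.2)+(7 × 10⁻⁴)(-0.16) = -1.2 × 10⁻³ → UNSTABLE
  152–172 m: −αΔT+βΔS = −(2 × 10⁻⁴)(+0.0)+(7 × 10⁻⁴)(+0.83) = 5.8 × 10⁻⁴ → stable
  172–177 m: −αΔT+βΔS = −(2 × 10⁻⁴)(-4.0)+(7 × 10⁻⁴)(-0.55) = 4.2 × 10⁻⁴ → stable
  177–226 m: −αΔT+βΔS = −(2 × 10⁻⁴)(+0.3)+(7 × 10⁻⁴)(+0.44) = 2.5 × 10⁻⁴ → stable
  226–237 m: −αΔT+βΔS = −(2 × 10⁻⁴)(-2.6)+(7 × 10⁻⁴)(-0.28) = 3.2 × 10⁻⁴ → stable
The 96–152 m interval has Δρ < 0: lighter water underlies denser water.

96–152 m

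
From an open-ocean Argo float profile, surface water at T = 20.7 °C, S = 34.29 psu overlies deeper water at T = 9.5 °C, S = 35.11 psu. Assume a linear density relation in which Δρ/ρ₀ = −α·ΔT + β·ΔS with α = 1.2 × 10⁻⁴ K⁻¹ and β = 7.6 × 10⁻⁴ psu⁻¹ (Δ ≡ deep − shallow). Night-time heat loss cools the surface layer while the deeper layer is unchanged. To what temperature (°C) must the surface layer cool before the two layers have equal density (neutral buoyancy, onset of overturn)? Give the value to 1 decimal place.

4.3 °C

Neutral buoyancy requires Δρ = 0, i.e. −α(T_deep − T_surf′) + β(S_deep − S_surf) = 0.
T_surf′ = T_deep − (β/α)·ΔS = 9.5 − (7.6 × 10⁻⁴/1.2 × 10⁻⁴)·(+0.82) = 4.307 °C.
Cooling required: 20.7 − (4.307) = 16.393 °C.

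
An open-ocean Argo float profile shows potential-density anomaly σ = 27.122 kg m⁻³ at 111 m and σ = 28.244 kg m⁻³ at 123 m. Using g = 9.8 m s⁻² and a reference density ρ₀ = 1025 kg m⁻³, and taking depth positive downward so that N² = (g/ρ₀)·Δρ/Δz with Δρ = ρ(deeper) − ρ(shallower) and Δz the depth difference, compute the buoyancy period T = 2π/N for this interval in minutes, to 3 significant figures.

Δρ = 1028.244 − 1027.122 = 1.122 kg m⁻³ over Δz = 123 − 111 = 12 m.
N² = (9.8/1025) × (1.122/12) = 8.9395 × 10⁻⁴ s⁻².
N = √(8.9395 × 10⁻⁴) = 0.029899 rad s⁻¹, so T = 2π/N = 210.15 s = 3.5025 min ≈ 3.50 min.

3.50 min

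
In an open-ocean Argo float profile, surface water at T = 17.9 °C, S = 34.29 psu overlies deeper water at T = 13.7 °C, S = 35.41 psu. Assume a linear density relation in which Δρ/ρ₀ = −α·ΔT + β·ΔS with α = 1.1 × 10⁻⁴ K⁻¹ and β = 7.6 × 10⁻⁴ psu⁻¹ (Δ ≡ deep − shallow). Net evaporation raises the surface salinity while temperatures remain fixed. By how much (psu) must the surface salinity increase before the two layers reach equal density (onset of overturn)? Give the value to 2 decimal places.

1.73 psu

Neutral buoyancy requires −α(T_deep − T_surf) + β(S_deep − S_surf′) = 0.
S_surf′ = S_deep − (α/β)·ΔT = 35.41 − (1.1 × 10⁻⁴/7.6 × 10⁻⁴)·(-4.2) = 36.0179 psu.
Increase required: 36.0179 − 34.29 = 1.7279 psu.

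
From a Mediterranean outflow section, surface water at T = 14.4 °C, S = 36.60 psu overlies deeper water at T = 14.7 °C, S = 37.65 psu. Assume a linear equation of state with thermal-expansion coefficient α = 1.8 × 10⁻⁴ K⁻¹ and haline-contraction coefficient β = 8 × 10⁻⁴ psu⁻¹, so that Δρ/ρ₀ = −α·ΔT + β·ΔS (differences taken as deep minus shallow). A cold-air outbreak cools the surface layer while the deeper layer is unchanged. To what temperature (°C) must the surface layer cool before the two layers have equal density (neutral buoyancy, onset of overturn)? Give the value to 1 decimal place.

Neutral buoyancy requires Δρ = 0, i.e. −α(T_deep − T_surf′) + β(S_deep − S_surf) = 0.
T_surf′ = T_deep − (β/α)·ΔS = 14.7 − (8 × 10⁻⁴/1.8 × 10⁻⁴)·(+1.05) = 10.033 °C.
Cooling required: 14.4 − (10.033) = 4.367 °C.

10.0 °C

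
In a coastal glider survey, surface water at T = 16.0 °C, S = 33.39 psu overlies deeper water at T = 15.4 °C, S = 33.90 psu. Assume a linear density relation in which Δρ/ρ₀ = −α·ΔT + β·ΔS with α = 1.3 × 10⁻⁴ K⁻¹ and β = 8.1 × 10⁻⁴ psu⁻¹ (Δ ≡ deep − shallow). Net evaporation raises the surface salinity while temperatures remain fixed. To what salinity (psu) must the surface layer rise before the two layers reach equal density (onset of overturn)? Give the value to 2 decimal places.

Neutral buoyancy requires −α(T_deep − T_surf) + β(S_deep − S_surf′) = 0.
S_surf′ = S_deep − (α/β)·ΔT = 33.90 − (1.3 × 10⁻⁴/8.1 × 10⁻⁴)·(-0.6) = 33.9963 psu.
Increase required: 33.9963 − 33.39 = 0.6063 psu.

34.00 psu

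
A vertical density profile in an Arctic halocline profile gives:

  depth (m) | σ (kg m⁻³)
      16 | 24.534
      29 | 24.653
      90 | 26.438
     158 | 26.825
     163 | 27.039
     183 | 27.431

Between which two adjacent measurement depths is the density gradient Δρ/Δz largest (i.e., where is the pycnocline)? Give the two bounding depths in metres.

158–163 m

Compute the density gradient over each adjacent pair:
  16–29 m: Δρ/Δz = 0.119/13 = 9.2 × 10⁻³ kg m⁻⁴
  29–90 m: Δρ/Δz = 1.785/61 = 0.029 kg m⁻⁴
  90–158 m: Δρ/Δz = 0.387/68 = 5.7 × 10⁻³ kg m⁻⁴
  158–163 m: Δρ/Δz = 0.214/5 = 0.043 kg m⁻⁴
  163–183 m: Δρ/Δz = 0.392/20 = 0.020 kg m⁻⁴
The largest gradient is in the 158–163 m interval — the pycnocline.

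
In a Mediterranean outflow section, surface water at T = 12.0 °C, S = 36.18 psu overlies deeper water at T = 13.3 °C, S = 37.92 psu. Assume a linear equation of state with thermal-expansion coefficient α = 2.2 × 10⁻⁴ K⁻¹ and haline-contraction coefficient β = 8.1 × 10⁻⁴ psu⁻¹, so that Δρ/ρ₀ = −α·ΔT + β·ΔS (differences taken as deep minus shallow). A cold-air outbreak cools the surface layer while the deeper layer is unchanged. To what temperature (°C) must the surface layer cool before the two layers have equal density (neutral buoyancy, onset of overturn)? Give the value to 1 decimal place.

Neutral buoyancy requires Δρ = 0, i.e. −α(T_deep − T_surf′) + β(S_deep − S_surf) = 0.
T_surf′ = T_deep − (β/α)·ΔS = 13.3 − (8.1 × 10⁻⁴/2.2 × 10⁻⁴)·(+1.74) = 6.894 °C.
Cooling required: 12.0 − (6.894) = 5.106 °C.

6.9 °C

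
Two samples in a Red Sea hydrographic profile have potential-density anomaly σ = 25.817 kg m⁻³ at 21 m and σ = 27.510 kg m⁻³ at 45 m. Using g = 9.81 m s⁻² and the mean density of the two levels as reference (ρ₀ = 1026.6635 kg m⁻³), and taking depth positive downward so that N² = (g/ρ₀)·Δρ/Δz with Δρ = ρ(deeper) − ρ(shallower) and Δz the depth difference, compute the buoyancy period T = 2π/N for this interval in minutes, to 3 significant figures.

4.03 min

Δρ = 1027.510 − 1025.817 = 1.693 kg m⁻³ over Δz = 45 − 21 = 24 m.
N² = (9.81/1026.6635) × (1.693/24) = 6.7404 × 10⁻⁴ s⁻².
N = √(6.7404 × 10⁻⁴) = 0.025962 rad s⁻¹, so T = 2π/N = 242.01 s = 4.0335 min ≈ 4.03 min.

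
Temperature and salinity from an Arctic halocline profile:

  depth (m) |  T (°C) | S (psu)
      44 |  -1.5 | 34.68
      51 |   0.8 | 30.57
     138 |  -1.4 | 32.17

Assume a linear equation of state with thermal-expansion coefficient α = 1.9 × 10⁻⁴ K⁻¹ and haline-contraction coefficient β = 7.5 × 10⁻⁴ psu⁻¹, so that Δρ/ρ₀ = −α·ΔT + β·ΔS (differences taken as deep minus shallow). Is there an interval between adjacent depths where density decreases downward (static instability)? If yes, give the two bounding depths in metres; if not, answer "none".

Evaluate Δρ/ρ₀ = −αΔT + βΔS across each adjacent pair:
  44–51 m: −αΔT+βΔS = −(1.9 × 10⁻⁴)(+2.3)+(7.5 × 10⁻⁴)(-4.11) = -3.5 × 10⁻³ → UNSTABLE
  51–138 m: −αΔT+βΔS = −(1.9 × 10⁻⁴)(-2.2)+(7.5 × 10⁻⁴)(+1.60) = 1.6 × 10⁻³ → stable
The 44–51 m interval has Δρ < 0: lighter water underlies denser water.

44–51 m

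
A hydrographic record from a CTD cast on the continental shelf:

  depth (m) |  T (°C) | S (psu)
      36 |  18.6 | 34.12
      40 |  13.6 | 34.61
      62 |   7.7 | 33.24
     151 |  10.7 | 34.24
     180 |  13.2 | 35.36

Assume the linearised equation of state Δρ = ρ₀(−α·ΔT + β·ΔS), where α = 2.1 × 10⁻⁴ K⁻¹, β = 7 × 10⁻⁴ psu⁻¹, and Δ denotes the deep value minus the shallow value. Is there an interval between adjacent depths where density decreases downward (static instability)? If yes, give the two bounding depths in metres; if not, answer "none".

Evaluate Δρ/ρ₀ = −αΔT + βΔS across each adjacent pair:
  36–40 m: −αΔT+βΔS = −(2.1 × 10⁻⁴)(-5.0)+(7 × 10⁻⁴)(+0.49) = 1.4 × 10⁻³ → stable
  40–62 m: −αΔT+βΔS = −(2.1 × 10⁻⁴)(-5.9)+(7 × 10⁻⁴)(-1.37) = 2.8 × 10⁻⁴ → stable
  62–151 m: −αΔT+βΔS = −(2.1 × 10⁻⁴)(+3.0)+(7 × 10⁻⁴)(+1.00) = 7.0 × 10⁻⁵ → stable
  151–180 m: −αΔT+βΔS = −(2.1 × 10⁻⁴)(+2.5)+(7 × 10⁻⁴)(+1.12) = 2.6 × 10⁻⁴ → stable
Every interval has Δρ > 0: the column is stably stratified throughout.

none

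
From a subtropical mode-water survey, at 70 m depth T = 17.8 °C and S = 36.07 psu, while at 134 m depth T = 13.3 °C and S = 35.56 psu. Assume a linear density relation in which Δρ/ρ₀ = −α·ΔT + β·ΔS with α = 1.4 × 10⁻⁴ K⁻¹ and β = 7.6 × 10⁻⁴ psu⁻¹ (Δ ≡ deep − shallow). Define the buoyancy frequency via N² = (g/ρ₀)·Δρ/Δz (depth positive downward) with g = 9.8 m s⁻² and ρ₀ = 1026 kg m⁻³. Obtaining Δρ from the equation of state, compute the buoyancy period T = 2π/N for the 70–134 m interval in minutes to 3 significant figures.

17.2 min

ΔT = -4.5 K, ΔS = -0.51 psu (deep − shallow).
Δρ/ρ₀ = −αΔT + βΔS = 6.30 × 10⁻⁴ − 3.876 × 10⁻⁴ = 2.424 × 10⁻⁴, so Δρ ≈ 0.2487 kg m⁻³.
N² = (g/ρ₀)·Δρ/Δz = g·(Δρ/ρ₀)/Δz = 9.8 × 2.424 × 10⁻⁴ / 64 = 3.7117 × 10⁻⁵ s⁻².
N = √(3.7117 × 10⁻⁵) = 6.0924 × 10⁻³ rad s⁻¹ → T = 2π/N = 1.0313 × 10³ s = 17.188 min ≈ 17.2 min.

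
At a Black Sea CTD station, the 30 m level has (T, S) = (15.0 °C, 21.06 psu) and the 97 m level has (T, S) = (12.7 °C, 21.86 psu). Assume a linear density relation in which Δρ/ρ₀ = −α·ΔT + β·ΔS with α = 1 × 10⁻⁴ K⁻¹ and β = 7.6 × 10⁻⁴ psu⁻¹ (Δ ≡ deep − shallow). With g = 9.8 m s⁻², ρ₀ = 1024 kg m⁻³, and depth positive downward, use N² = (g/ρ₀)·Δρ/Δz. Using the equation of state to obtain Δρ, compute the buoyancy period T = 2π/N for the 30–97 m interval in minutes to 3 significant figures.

ΔT = -2.3 K, ΔS = +0.80 psu (deep − shallow).
Δρ/ρ₀ = −αΔT + βΔS = 2.30 × 10⁻⁴ + 6.08 × 10⁻⁴ = 8.38 × 10⁻⁴, so Δρ ≈ 0.8581 kg m⁻³.
N² = (g/ρ₀)·Δρ/Δz = g·(Δρ/ρ₀)/Δz = 9.8 × 8.38 × 10⁻⁴ / 67 = 1.2257 × 10⁻⁴ s⁻².
N = √(1.2257 × 10⁻⁴) = 0.011071 rad s⁻¹ → T = 2π/N = 567.54 s = 9.4590 min ≈ 9.46 min.

9.46 min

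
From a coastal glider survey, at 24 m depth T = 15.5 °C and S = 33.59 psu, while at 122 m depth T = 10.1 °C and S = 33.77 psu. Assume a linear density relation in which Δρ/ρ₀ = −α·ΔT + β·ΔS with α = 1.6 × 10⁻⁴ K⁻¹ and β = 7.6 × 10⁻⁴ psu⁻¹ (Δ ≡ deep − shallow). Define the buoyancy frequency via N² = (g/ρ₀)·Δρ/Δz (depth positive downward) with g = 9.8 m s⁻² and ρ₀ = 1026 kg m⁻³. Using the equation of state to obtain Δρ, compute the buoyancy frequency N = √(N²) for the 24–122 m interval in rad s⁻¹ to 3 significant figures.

0.0100 rad s⁻¹

ΔT = -5.4 K, ΔS = +0.18 psu (deep − shallow).
Δρ/ρ₀ = −αΔT + βΔS = 8.64 × 10⁻⁴ + 1.368 × 10⁻⁴ = 1.0008 × 10⁻³, so Δρ ≈ 1.027 kg m⁻³.
N² = (g/ρ₀)·Δρ/Δz = g·(Δρ/ρ₀)/Δz = 9.8 × 1.0008 × 10⁻³ / 98 = 1.0008 × 10⁻⁴ s⁻².
N = √(1.0008 × 10⁻⁴) = 0.010004 rad s⁻¹ ≈ 0.0100 rad s⁻¹.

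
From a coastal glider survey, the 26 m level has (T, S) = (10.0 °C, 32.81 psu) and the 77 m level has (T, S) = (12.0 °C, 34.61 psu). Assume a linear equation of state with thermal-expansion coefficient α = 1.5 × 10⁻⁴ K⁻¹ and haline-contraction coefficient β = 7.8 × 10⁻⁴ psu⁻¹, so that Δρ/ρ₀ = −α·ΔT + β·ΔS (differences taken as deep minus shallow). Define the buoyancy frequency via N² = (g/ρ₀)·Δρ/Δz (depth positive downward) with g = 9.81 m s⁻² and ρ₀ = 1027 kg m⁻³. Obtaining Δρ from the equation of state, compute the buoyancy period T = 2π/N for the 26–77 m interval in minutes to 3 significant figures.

ΔT = +2.0 K, ΔS = +1.80 psu (deep − shallow).
Δρ/ρ₀ = −αΔT + βΔS = -3.00 × 10⁻⁴ + 1.404 × 10⁻³ = 1.104 × 10⁻³, so Δρ ≈ 1.134 kg m⁻³.
N² = (g/ρ₀)·Δρ/Δz = g·(Δρ/ρ₀)/Δz = 9.81 × 1.104 × 10⁻³ / 51 = 2.1236 × 10⁻⁴ s⁻².
N = √(2.1236 × 10⁻⁴) = 0.014573 rad s⁻¹ → T = 2π/N = 431.15 s = 7.1858 min ≈ 7.19 min.

7.19 min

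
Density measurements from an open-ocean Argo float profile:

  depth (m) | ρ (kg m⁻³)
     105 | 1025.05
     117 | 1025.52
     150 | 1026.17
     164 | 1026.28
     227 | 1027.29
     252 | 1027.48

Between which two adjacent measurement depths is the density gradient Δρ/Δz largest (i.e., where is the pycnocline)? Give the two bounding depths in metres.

105–117 m

Compute the density gradient over each adjacent pair:
  105–117 m: Δρ/Δz = 0.47/12 = 0.039 kg m⁻⁴
  117–150 m: Δρ/Δz = 0.65/33 = 0.020 kg m⁻⁴
  150–164 m: Δρ/Δz = 0.11/14 = 7.9 × 10⁻³ kg m⁻⁴
  164–227 m: Δρ/Δz = 1.01/63 = 0.016 kg m⁻⁴
  227–252 m: Δρ/Δz = 0.19/25 = 7.6 × 10⁻³ kg m⁻⁴
The largest gradient is in the 105–117 m interval — the pycnocline.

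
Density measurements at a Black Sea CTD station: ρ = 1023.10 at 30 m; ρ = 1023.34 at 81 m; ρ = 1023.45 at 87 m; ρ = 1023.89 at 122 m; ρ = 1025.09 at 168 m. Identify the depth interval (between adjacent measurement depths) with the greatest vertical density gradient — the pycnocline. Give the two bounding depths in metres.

Compute the density gradient over each adjacent pair:
  30–81 m: Δρ/Δz = 0.24/51 = 4.7 × 10⁻³ kg m⁻⁴
  81–87 m: Δρ/Δz = 0.11/6 = 0.018 kg m⁻⁴
  87–122 m: Δρ/Δz = 0.44/35 = 0.013 kg m⁻⁴
  122–168 m: Δρ/Δz = 1.20/46 = 0.026 kg m⁻⁴
The largest gradient is in the 122–168 m interval — the pycnocline.

122–168 m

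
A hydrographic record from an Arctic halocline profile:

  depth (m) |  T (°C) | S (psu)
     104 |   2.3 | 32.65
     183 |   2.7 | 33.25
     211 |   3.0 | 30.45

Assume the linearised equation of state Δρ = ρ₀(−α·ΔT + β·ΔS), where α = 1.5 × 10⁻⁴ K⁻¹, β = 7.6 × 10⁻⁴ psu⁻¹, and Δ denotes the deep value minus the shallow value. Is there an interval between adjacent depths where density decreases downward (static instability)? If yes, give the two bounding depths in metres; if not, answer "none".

183–211 m

Evaluate Δρ/ρ₀ = −αΔT + βΔS across each adjacent pair:
  104–183 m: −αΔT+βΔS = −(1.5 × 10⁻⁴)(+0.4)+(7.6 × 10⁻⁴)(+0.60) = 4.0 × 10⁻⁴ → stable
  183–211 m: −αΔT+βΔS = −(1.5 × 10⁻⁴)(+0.3)+(7.6 × 10⁻⁴)(-2.80) = -2.2 × 10⁻³ → UNSTABLE
The 183–211 m interval has Δρ < 0: lighter water underlies denser water.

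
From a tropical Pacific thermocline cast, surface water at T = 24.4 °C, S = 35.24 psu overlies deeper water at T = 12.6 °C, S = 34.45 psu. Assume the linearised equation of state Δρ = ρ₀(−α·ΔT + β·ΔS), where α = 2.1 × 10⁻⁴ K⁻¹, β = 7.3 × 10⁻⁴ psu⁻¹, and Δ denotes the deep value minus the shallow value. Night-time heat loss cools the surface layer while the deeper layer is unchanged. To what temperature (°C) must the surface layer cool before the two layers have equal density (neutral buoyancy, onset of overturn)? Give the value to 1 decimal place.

15.3 °C

Neutral buoyancy requires Δρ = 0, i.e. −α(T_deep − T_surf′) + β(S_deep − S_surf) = 0.
T_surf′ = T_deep − (β/α)·ΔS = 12.6 − (7.3 × 10⁻⁴/2.1 × 10⁻⁴)·(-0.79) = 15.346 °C.
Cooling required: 24.4 − (15.346) = 9.054 °C.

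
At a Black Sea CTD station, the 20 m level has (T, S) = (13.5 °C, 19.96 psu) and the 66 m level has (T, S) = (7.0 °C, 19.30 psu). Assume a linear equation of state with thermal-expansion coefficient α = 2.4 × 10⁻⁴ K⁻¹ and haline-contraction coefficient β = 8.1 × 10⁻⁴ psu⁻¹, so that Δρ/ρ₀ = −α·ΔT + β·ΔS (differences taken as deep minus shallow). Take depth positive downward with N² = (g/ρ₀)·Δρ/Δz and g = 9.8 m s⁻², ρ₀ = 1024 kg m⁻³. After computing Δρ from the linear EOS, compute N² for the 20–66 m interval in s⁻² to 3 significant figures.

2.18 × 10⁻⁴ s⁻²

ΔT = -6.5 K, ΔS = -0.66 psu (deep − shallow).
Δρ/ρ₀ = −αΔT + βΔS = 1.56 × 10⁻³ − 5.346 × 10⁻⁴ = 1.0254 × 10⁻³, so Δρ ≈ 1.050 kg m⁻³.
N² = (g/ρ₀)·Δρ/Δz = g·(Δρ/ρ₀)/Δz = 9.8 × 1.0254 × 10⁻³ / 46 = 2.1845 × 10⁻⁴ s⁻² ≈ 2.18 × 10⁻⁴ s⁻².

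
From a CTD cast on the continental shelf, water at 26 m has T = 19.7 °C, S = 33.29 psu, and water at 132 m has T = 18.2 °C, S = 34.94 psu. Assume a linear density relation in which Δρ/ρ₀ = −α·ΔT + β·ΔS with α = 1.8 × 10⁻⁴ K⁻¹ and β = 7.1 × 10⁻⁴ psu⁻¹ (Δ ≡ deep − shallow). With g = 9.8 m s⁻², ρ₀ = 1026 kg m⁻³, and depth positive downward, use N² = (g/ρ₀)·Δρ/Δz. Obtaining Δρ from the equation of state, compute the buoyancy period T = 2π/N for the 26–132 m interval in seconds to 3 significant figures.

ΔT = -1.5 K, ΔS = +1.65 psu (deep − shallow).
Δρ/ρ₀ = −αΔT + βΔS = 2.70 × 10⁻⁴ + 1.1715 × 10⁻³ = 1.4415 × 10⁻³, so Δρ ≈ 1.479 kg m⁻³.
N² = (g/ρ₀)·Δρ/Δz = g·(Δρ/ρ₀)/Δz = 9.8 × 1.4415 × 10⁻³ / 106 = 1.3327 × 10⁻⁴ s⁻².
N = √(1.3327 × 10⁻⁴) = 0.011544 rad s⁻¹ → T = 2π/N = 544.28 s ≈ 544 s.

544 s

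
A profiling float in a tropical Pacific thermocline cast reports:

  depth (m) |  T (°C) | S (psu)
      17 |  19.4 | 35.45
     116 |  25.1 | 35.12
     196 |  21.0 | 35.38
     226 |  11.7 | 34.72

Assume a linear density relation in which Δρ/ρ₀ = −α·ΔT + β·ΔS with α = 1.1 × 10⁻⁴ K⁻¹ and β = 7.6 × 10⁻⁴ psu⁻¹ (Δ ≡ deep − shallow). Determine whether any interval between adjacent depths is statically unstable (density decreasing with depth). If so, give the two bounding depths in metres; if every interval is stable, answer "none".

Evaluate Δρ/ρ₀ = −αΔT + βΔS across each adjacent pair:
  17–116 m: −αΔT+βΔS = −(1.1 × 10⁻⁴)(+5.7)+(7.6 × 10⁻⁴)(-0.33) = -8.8 × 10⁻⁴ → UNSTABLE
  116–196 m: −αΔT+βΔS = −(1.1 × 10⁻⁴)(-4.1)+(7.6 × 10⁻⁴)(+0.26) = 6.5 × 10⁻⁴ → stable
  196–226 m: −αΔT+βΔS = −(1.1 × 10⁻⁴)(-9.3)+(7.6 × 10⁻⁴)(-0.66) = 5.2 × 10⁻⁴ → stable
The 17–116 m interval has Δρ < 0: lighter water underlies denser water.

17–116 m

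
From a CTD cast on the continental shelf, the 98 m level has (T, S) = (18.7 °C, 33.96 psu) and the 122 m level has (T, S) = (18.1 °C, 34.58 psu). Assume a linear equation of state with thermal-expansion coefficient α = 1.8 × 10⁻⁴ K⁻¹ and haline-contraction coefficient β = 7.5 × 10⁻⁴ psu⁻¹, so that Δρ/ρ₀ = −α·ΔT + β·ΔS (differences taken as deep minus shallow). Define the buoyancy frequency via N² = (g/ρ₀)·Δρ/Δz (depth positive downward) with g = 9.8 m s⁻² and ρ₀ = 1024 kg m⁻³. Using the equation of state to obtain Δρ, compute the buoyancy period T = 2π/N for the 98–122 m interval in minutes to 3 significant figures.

6.85 min

ΔT = -0.6 K, ΔS = +0.62 psu (deep − shallow).
Δρ/ρ₀ = −αΔT + βΔS = 1.08 × 10⁻⁴ + 4.65 × 10⁻⁴ = 5.73 × 10⁻⁴, so Δρ ≈ 0.5868 kg m⁻³.
N² = (g/ρ₀)·Δρ/Δz = g·(Δρ/ρ₀)/Δz = 9.8 × 5.73 × 10⁻⁴ / 24 = 2.3398 × 10⁻⁴ s⁻².
N = √(2.3398 × 10⁻⁴) = 0.015296 rad s⁻¹ → T = 2π/N = 410.77 s = 6.8462 min ≈ 6.85 min.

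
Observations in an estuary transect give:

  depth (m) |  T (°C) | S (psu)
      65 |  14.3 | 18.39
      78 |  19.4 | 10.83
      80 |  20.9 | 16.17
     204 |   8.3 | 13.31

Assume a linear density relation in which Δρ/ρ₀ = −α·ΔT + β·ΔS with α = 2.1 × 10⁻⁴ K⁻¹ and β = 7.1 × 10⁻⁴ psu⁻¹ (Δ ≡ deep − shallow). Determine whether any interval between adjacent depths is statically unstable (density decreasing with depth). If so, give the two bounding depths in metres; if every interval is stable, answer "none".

Evaluate Δρ/ρ₀ = −αΔT + βΔS across each adjacent pair:
  65–78 m: −αΔT+βΔS = −(2.1 × 10⁻⁴)(+5.1)+(7.1 × 10⁻⁴)(-7.56) = -6.4 × 10⁻³ → UNSTABLE
  78–80 m: −αΔT+βΔS = −(2.1 × 10⁻⁴)(+1.5)+(7.1 × 10⁻⁴)(+5.34) = 3.5 × 10⁻³ → stable
  80–204 m: −αΔT+βΔS = −(2.1 × 10⁻⁴)(-12.6)+(7.1 × 10⁻⁴)(-2.86) = 6.2 × 10⁻⁴ → stable
The 65–78 m interval has Δρ < 0: lighter water underlies denser water.

65–78 m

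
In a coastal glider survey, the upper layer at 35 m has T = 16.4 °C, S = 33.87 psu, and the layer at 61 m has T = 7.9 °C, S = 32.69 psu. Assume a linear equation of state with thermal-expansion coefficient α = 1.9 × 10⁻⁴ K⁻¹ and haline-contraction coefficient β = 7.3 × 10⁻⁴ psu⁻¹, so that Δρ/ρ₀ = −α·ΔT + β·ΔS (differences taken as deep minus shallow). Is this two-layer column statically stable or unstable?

ΔT = 7.9 − 16.4 = -8.5 K and ΔS = 32.69 − 33.87 = -1.18 psu (deep − shallow).
−αΔT = 1.615 × 10⁻³; βΔS = -8.614 × 10⁻⁴; sum Δρ/ρ₀ = 7.536 × 10⁻⁴.
Δρ/ρ₀ > 0, so Δρ > 0: deeper water is denser → statically stable.

stable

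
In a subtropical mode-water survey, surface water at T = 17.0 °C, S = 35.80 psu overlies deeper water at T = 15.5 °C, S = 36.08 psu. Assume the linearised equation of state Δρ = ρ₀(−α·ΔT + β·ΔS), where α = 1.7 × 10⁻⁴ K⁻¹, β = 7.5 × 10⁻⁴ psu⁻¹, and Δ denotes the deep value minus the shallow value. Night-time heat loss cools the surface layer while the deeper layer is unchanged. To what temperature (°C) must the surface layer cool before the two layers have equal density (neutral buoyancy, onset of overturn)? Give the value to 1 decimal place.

Neutral buoyancy requires Δρ = 0, i.e. −α(T_deep − T_surf′) + β(S_deep − S_surf) = 0.
T_surf′ = T_deep − (β/α)·ΔS = 15.5 − (7.5 × 10⁻⁴/1.7 × 10⁻⁴)·(+0.28) = 14.265 °C.
Cooling required: 17.0 − (14.265) = 2.735 °C.

14.3 °C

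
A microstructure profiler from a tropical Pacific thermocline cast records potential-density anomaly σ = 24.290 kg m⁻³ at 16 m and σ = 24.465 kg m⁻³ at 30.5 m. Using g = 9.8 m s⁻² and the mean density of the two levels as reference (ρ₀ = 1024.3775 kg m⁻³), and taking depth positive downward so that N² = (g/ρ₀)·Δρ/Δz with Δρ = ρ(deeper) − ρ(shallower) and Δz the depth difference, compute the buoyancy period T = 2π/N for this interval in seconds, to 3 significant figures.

585 s

Δρ = 1024.465 − 1024.290 = 0.175 kg m⁻³ over Δz = 30.5 − 16 = 14.5 m.
N² = (9.8/1024.3775) × (0.175/14.5) = 1.1546 × 10⁻⁴ s⁻².
N = √(1.1546 × 10⁻⁴) = 0.010745 rad s⁻¹, so T = 2π/N = 584.75 s ≈ 585 s.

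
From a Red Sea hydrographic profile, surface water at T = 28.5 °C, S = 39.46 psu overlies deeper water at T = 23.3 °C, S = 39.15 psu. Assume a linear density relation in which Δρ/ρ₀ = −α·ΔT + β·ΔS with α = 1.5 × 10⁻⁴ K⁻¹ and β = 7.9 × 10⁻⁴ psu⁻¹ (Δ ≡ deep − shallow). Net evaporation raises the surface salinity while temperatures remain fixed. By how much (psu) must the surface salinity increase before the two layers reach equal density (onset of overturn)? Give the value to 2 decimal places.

0.68 psu

Neutral buoyancy requires −α(T_deep − T_surf) + β(S_deep − S_surf′) = 0.
S_surf′ = S_deep − (α/β)·ΔT = 39.15 − (1.5 × 10⁻⁴/7.9 × 10⁻⁴)·(-5.2) = 40.1373 psu.
Increase required: 40.1373 − 39.46 = 0.6773 psu.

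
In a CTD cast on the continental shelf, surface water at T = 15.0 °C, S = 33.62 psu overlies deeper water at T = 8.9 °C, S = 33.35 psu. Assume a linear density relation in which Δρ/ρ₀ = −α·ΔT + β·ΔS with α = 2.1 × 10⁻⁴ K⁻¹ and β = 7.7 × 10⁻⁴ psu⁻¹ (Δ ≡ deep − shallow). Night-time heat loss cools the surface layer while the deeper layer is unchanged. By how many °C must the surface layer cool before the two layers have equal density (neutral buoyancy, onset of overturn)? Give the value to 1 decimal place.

5.1 °C

Neutral buoyancy requires Δρ = 0, i.e. −α(T_deep − T_surf′) + β(S_deep − S_surf) = 0.
T_surf′ = T_deep − (β/α)·ΔS = 8.9 − (7.7 × 10⁻⁴/2.1 × 10⁻⁴)·(-0.27) = 9.890 °C.
Cooling required: 15.0 − (9.890) = 5.110 °C.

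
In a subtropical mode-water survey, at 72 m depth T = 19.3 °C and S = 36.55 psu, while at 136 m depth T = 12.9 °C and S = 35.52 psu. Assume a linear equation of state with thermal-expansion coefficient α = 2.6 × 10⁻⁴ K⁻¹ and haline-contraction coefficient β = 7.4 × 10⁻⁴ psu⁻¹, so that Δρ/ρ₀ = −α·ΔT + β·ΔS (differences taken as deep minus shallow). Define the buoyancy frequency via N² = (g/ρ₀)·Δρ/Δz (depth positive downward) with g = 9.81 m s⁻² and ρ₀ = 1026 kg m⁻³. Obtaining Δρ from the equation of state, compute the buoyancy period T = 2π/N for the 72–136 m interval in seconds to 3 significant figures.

ΔT = -6.4 K, ΔS = -1.03 psu (deep − shallow).
Δρ/ρ₀ = −αΔT + βΔS = 1.664 × 10⁻³ − 7.622 × 10⁻⁴ = 9.018 × 10⁻⁴, so Δρ ≈ 0.9252 kg m⁻³.
N² = (g/ρ₀)·Δρ/Δz = g·(Δρ/ρ₀)/Δz = 9.81 × 9.018 × 10⁻⁴ / 64 = 1.3823 × 10⁻⁴ s⁻².
N = √(1.3823 × 10⁻⁴) = 0.011757 rad s⁻¹ → T = 2π/N = 534.42 s ≈ 534 s.

534 s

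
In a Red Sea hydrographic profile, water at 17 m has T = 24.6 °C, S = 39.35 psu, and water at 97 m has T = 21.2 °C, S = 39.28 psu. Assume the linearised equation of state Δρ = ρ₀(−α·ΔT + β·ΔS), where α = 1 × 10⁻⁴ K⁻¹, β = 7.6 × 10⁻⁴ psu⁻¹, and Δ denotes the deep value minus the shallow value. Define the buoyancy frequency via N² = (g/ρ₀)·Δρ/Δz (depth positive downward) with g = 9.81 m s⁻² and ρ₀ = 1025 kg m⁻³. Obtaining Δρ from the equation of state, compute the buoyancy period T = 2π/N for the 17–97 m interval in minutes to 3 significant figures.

17.7 min

ΔT = -3.4 K, ΔS = -0.07 psu (deep − shallow).
Δρ/ρ₀ = −αΔT + βΔS = 3.40 × 10⁻⁴ − 5.32 × 10⁻⁵ = 2.868 × 10⁻⁴, so Δρ ≈ 0.2940 kg m⁻³.
N² = (g/ρ₀)·Δρ/Δz = g·(Δρ/ρ₀)/Δz = 9.81 × 2.868 × 10⁻⁴ / 80 = 3.5169 × 10⁻⁵ s⁻².
N = √(3.5169 × 10⁻⁵) = 5.9303 × 10⁻³ rad s⁻¹ → T = 2π/N = 1.0595 × 10³ s = 17.658 min ≈ 17.7 min.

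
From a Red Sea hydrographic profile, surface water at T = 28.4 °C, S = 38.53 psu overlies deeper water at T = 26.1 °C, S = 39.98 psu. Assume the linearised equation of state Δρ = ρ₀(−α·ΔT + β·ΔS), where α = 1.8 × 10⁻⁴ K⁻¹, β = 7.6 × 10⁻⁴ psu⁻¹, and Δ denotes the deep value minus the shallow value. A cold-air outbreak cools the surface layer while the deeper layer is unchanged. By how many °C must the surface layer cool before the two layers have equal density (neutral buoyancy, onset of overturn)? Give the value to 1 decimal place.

Neutral buoyancy requires Δρ = 0, i.e. −α(T_deep − T_surf′) + β(S_deep − S_surf) = 0.
T_surf′ = T_deep − (β/α)·ΔS = 26.1 − (7.6 × 10⁻⁴/1.8 × 10⁻⁴)·(+1.45) = 19.978 °C.
Cooling required: 28.4 − (19.978) = 8.422 °C.

8.4 °C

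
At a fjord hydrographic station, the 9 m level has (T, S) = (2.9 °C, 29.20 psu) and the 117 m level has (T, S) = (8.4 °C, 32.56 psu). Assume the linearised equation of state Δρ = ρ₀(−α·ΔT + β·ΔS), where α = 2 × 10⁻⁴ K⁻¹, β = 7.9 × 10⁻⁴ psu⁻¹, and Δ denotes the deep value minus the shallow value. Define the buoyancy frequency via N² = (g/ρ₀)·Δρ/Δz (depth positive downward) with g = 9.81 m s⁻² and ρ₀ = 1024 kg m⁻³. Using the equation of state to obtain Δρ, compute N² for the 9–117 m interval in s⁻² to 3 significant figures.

ΔT = +5.5 K, ΔS = +3.36 psu (deep − shallow).
Δρ/ρ₀ = −αΔT + βΔS = -1.10 × 10⁻³ + 2.6544 × 10⁻³ = 1.5544 × 10⁻³, so Δρ ≈ 1.592 kg m⁻³.
N² = (g/ρ₀)·Δρ/Δz = g·(Δρ/ρ₀)/Δz = 9.81 × 1.5544 × 10⁻³ / 108 = 1.4119 × 10⁻⁴ s⁻² ≈ 1.41 × 10⁻⁴ s⁻².

1.41 × 10⁻⁴ s⁻²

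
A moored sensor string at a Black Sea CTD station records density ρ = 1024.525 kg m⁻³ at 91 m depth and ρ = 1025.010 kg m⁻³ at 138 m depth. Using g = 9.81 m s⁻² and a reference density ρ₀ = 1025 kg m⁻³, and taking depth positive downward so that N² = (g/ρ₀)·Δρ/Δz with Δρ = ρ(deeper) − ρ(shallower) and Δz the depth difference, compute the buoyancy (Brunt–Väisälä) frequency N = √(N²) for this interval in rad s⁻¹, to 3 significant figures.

Δρ = 1025.010 − 1024.525 = 0.485 kg m⁻³ over Δz = 138 − 91 = 47 m.
N² = (9.81/1025) × (0.485/47) = 9.8762 × 10⁻⁵ s⁻².
N = √(9.8762 × 10⁻⁵) = 9.9379 × 10⁻³ rad s⁻¹ ≈ 9.94 × 10⁻³ rad s⁻¹.

9.94 × 10⁻³ rad s⁻¹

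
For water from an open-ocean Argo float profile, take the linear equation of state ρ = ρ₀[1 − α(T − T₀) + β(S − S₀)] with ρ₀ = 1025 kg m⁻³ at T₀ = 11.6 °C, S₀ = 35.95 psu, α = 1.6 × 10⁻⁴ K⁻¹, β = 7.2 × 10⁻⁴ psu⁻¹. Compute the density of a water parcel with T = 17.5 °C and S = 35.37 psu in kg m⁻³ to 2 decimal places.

1023.60 kg m⁻³

T − T₀ = +5.9 K, S − S₀ = -0.58 psu.
Bracket = 1 − α·(+5.9) + β·(-0.58) = 1 + (-1.3616 × 10⁻³) = 0.9986384.
ρ = 1025 × 0.9986384 = 1023.60 kg m⁻³.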